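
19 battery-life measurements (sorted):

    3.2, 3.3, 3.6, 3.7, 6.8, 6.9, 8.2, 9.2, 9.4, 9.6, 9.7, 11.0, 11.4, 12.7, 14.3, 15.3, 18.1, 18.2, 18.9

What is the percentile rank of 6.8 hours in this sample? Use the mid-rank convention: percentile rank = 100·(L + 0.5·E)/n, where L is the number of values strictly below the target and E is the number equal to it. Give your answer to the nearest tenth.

Count below 6.8: L = 4; count equal: E = 1; n = 19.
Percentile rank = 100·(4 + 0.5·1)/19 = 100·4.5/19 = 23.68.

23.7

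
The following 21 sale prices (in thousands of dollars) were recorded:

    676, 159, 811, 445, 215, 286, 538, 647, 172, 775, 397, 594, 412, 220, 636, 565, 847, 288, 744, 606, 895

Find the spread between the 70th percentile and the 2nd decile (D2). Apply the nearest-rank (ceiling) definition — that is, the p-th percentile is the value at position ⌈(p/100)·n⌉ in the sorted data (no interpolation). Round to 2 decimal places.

361.00

Sorted: 159, 172, 215, 220, 286, 288, 397, 412, 445, 538, 565, 594, 606, 636, 647, 676, 744, 775, 811, 847, 895.
n = 21.
P20: rank ⌈20/100·21⌉ = 5 → 286.
P70: rank ⌈70/100·21⌉ = 15 → 647.
Difference: 647 − 286 = 361.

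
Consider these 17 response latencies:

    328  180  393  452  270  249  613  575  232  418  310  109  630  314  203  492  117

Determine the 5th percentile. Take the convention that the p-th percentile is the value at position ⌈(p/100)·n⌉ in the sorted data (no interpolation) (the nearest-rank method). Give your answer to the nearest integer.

109

Sorted: 109, 117, 180, 203, 232, 249, 270, 310, 314, 328, 393, 418, 452, 492, 575, 613, 630.
n = 17.
Position = ⌈5/100 · 17⌉ = ⌈0.85⌉ = 1.
The value at rank 1 is 109.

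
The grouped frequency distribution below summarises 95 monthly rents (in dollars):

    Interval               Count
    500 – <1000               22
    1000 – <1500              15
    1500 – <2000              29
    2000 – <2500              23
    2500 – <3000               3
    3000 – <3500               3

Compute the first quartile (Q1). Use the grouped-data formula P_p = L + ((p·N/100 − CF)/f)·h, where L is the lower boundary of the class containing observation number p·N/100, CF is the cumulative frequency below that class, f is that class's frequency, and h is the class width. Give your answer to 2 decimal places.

1058.33

N = 95; target position k = 25/100 · 95 = 23.75.
Cumulative frequencies: 22, 37, 66, 89, 92, 95.
Observation 23.75 falls in the class 1000 – <1500.
L = 1000, CF = 22, f = 15, h = 500.
P25 = 1000 + ((23.75 − 22)/15)·500 = 1000 + 58.3333 = 1058.33.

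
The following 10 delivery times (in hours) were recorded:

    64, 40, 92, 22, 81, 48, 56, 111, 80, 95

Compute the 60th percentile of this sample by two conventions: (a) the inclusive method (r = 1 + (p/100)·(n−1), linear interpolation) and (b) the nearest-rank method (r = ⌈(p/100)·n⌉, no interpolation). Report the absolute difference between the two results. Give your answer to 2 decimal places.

Sorted: 22, 40, 48, 56, 64, 80, 81, 92, 95, 111.
n = 10.
(a) r = 6.4; between ranks 6 (80) and 7 (81): 80.4.
(b) the nearest-rank method: rank 6 → 80.
|80.4 − 80| = 0.4.

0.40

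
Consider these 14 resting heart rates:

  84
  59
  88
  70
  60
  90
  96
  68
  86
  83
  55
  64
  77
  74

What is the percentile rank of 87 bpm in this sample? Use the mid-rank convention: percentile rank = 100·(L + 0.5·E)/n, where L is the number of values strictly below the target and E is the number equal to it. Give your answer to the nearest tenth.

78.6

Sorted: 55, 59, 60, 64, 68, 70, 74, 77, 83, 84, 86, 88, 90, 96.
Count below 87: L = 11; count equal: E = 0; n = 14.
Percentile rank = 100·(11 + 0.5·0)/14 = 100·11/14 = 78.57.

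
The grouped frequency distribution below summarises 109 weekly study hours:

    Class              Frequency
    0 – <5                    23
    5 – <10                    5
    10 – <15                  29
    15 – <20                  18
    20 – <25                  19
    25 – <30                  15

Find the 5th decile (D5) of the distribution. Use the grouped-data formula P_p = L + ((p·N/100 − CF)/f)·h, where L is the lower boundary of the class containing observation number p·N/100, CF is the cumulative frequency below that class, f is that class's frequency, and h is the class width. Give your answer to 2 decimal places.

14.57

N = 109; target position k = 50/100 · 109 = 54.5.
Cumulative frequencies: 23, 28, 57, 75, 94, 109.
Observation 54.5 falls in the class 10 – <15.
L = 10, CF = 28, f = 29, h = 5.
P50 = 10 + ((54.5 − 28)/29)·5 = 10 + 4.56897 = 14.569.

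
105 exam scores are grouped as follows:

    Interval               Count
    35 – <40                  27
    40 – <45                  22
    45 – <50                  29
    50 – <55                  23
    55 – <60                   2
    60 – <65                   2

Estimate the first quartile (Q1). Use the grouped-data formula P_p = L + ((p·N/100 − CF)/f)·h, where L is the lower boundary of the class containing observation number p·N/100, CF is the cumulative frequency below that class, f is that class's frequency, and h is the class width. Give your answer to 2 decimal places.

N = 105; target position k = 25/100 · 105 = 26.25.
Cumulative frequencies: 27, 49, 78, 101, 103, 105.
Observation 26.25 falls in the class 35 – <40.
L = 35, CF = 0, f = 27, h = 5.
P25 = 35 + ((26.25 − 0)/27)·5 = 35 + 4.86111 = 39.8611.

39.86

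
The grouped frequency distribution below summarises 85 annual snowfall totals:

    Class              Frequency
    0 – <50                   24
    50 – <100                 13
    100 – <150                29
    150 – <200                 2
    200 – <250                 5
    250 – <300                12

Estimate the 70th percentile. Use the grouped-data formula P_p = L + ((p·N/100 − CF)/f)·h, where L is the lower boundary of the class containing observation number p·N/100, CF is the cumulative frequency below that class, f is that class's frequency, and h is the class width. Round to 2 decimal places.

138.79

N = 85; target position k = 70/100 · 85 = 59.5.
Cumulative frequencies: 24, 37, 66, 68, 73, 85.
Observation 59.5 falls in the class 100 – <150.
L = 100, CF = 37, f = 29, h = 50.
P70 = 100 + ((59.5 − 37)/29)·50 = 100 + 38.7931 = 138.793.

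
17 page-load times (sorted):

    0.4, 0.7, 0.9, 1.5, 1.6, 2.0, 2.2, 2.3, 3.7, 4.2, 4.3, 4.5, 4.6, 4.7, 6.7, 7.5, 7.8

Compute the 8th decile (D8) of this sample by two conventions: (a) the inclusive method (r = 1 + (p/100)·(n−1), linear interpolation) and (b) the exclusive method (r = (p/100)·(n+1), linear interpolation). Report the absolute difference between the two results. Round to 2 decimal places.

0.82

n = 17.
(a) r = 13.8; between ranks 13 (4.6) and 14 (4.7): 4.68.
(b) r = 14.4; between ranks 14 (4.7) and 15 (6.7): 5.5.
|4.68 − 5.5| = 0.82.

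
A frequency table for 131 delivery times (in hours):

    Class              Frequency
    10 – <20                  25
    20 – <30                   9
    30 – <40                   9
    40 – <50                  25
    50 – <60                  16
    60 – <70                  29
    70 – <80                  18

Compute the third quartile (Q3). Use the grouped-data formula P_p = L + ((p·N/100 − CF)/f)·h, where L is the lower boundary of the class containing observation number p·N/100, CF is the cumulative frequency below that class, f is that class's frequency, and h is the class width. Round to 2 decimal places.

64.91

N = 131; target position k = 75/100 · 131 = 98.25.
Cumulative frequencies: 25, 34, 43, 68, 84, 113, 131.
Observation 98.25 falls in the class 60 – <70.
L = 60, CF = 84, f = 29, h = 10.
P75 = 60 + ((98.25 − 84)/29)·10 = 60 + 4.91379 = 64.9138.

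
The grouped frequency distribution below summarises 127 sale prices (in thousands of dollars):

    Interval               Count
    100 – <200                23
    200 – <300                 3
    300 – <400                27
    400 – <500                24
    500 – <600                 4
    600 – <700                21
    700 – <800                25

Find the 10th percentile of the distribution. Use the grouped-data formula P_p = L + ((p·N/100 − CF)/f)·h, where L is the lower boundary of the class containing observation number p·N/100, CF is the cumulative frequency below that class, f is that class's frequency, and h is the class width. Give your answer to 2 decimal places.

N = 127; target position k = 10/100 · 127 = 12.7.
Cumulative frequencies: 23, 26, 53, 77, 81, 102, 127.
Observation 12.7 falls in the class 100 – <200.
L = 100, CF = 0, f = 23, h = 100.
P10 = 100 + ((12.7 − 0)/23)·100 = 100 + 55.2174 = 155.217.

155.22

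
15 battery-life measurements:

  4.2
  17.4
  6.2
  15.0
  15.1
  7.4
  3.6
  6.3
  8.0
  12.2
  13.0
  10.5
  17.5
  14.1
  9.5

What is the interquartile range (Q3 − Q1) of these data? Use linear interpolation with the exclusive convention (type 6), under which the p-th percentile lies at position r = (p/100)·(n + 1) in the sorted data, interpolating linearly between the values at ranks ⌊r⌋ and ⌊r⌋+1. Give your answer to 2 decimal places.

8.70

Sorted: 3.6, 4.2, 6.2, 6.3, 7.4, 8.0, 9.5, 10.5, 12.2, 13.0, 14.1, 15.0, 15.1, 17.4, 17.5.
n = 15.
P25: r = 4 (integer) → 6.3.
P75: r = 12 (integer) → 15.
Difference: 15 − 6.3 = 8.7.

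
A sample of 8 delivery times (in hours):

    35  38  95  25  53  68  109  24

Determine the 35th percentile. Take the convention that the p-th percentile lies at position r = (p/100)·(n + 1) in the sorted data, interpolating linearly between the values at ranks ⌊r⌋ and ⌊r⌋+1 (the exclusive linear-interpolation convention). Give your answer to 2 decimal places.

35.45

Sorted: 24, 25, 35, 38, 53, 68, 95, 109.
n = 8.
r = (35/100)·(8 + 1) = 3.15.
Rank 3 is 35 and rank 4 is 38.
Interpolate: 35 + 0.15·(38 − 35) = 35 + 0.15·3 = 35.45.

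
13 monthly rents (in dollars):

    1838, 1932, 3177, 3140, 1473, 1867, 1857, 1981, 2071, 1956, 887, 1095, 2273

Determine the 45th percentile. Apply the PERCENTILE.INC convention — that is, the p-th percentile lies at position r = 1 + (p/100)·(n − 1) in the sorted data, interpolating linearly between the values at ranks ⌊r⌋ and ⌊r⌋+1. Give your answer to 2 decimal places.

1893.00

Sorted: 887, 1095, 1473, 1838, 1857, 1867, 1932, 1956, 1981, 2071, 2273, 3140, 3177.
n = 13.
r = 1 + (45/100)·(13 − 1) = 1 + 5.4 = 6.4.
Rank 6 is 1867 and rank 7 is 1932.
Interpolate: 1867 + 0.4·(1932 − 1867) = 1867 + 0.4·65 = 1893.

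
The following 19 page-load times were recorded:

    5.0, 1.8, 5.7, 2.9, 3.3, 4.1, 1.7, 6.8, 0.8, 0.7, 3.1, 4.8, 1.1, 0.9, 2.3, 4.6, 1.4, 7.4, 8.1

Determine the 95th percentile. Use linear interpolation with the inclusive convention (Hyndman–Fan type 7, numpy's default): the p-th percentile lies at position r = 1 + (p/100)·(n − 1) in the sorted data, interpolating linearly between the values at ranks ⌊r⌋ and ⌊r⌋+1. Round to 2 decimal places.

7.47

Sorted: 0.7, 0.8, 0.9, 1.1, 1.4, 1.7, 1.8, 2.3, 2.9, 3.1, 3.3, 4.1, 4.6, 4.8, 5.0, 5.7, 6.8, 7.4, 8.1.
n = 19.
r = 1 + (95/100)·(19 − 1) = 1 + 17.1 = 18.1.
Rank 18 is 7.4 and rank 19 is 8.1.
Interpolate: 7.4 + 0.1·(8.1 − 7.4) = 7.4 + 0.1·0.7 = 7.47.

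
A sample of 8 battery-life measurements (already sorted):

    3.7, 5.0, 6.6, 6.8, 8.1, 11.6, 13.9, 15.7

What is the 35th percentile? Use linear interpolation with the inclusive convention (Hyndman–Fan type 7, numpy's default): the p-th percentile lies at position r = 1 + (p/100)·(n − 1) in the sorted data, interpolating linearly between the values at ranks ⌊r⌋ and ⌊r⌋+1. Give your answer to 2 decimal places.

n = 8.
r = 1 + (35/100)·(8 − 1) = 1 + 2.45 = 3.45.
Rank 3 is 6.6 and rank 4 is 6.8.
Interpolate: 6.6 + 0.45·(6.8 − 6.6) = 6.6 + 0.45·0.2 = 6.69.

6.69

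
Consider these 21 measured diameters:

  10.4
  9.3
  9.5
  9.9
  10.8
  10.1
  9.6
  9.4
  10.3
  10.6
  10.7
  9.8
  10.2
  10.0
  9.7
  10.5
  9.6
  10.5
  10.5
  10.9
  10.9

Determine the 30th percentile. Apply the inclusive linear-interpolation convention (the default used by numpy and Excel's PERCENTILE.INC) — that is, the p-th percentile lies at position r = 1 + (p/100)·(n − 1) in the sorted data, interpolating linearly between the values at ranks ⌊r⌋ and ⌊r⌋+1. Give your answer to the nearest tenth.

9.8

Sorted: 9.3, 9.4, 9.5, 9.6, 9.6, 9.7, 9.8, 9.9, 10.0, 10.1, 10.2, 10.3, 10.4, 10.5, 10.5, 10.5, 10.6, 10.7, 10.8, 10.9, 10.9.
n = 21.
r = 1 + (30/100)·(21 − 1) = 1 + 6 = 7.
r is an integer, so P30 is the value at rank 7: 9.8.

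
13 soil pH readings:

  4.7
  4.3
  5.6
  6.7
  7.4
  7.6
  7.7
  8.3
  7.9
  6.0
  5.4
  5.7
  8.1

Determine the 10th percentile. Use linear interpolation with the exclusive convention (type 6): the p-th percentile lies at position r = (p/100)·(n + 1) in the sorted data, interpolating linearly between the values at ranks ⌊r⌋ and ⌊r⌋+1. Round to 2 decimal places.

Sorted: 4.3, 4.7, 5.4, 5.6, 5.7, 6.0, 6.7, 7.4, 7.6, 7.7, 7.9, 8.1, 8.3.
n = 13.
r = (10/100)·(13 + 1) = 1.4.
Rank 1 is 4.3 and rank 2 is 4.7.
Interpolate: 4.3 + 0.4·(4.7 − 4.3) = 4.3 + 0.4·0.4 = 4.46.

4.46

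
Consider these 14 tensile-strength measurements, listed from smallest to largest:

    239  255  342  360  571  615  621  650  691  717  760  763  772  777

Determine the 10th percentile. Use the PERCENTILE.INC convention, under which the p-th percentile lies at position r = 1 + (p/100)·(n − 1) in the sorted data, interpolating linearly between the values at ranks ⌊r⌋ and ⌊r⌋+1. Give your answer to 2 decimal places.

n = 14.
r = 1 + (10/100)·(14 − 1) = 1 + 1.3 = 2.3.
Rank 2 is 255 and rank 3 is 342.
Interpolate: 255 + 0.3·(342 − 255) = 255 + 0.3·87 = 281.1.

281.10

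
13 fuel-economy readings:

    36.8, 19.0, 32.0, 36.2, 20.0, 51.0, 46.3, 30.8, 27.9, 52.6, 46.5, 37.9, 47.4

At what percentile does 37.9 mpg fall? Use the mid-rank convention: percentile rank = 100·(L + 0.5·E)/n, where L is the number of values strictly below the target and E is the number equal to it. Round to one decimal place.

Sorted: 19.0, 20.0, 27.9, 30.8, 32.0, 36.2, 36.8, 37.9, 46.3, 46.5, 47.4, 51.0, 52.6.
Count below 37.9: L = 7; count equal: E = 1; n = 13.
Percentile rank = 100·(7 + 0.5·1)/13 = 100·7.5/13 = 57.69.

57.7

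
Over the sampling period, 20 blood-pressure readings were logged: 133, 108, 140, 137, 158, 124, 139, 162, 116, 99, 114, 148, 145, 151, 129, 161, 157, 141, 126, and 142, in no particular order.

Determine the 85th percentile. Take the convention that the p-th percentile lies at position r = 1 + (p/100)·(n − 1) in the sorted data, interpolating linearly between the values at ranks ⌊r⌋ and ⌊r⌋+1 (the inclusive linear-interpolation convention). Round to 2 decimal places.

Sorted: 99, 108, 114, 116, 124, 126, 129, 133, 137, 139, 140, 141, 142, 145, 148, 151, 157, 158, 161, 162.
n = 20.
r = 1 + (85/100)·(20 − 1) = 1 + 16.15 = 17.15.
Rank 17 is 157 and rank 18 is 158.
Interpolate: 157 + 0.15·(158 − 157) = 157 + 0.15·1 = 157.15.

157.15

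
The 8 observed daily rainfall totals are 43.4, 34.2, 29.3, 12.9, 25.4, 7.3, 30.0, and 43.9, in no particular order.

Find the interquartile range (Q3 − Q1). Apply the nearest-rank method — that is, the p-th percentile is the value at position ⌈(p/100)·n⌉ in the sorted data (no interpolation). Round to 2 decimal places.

21.30

Sorted: 7.3, 12.9, 25.4, 29.3, 30.0, 34.2, 43.4, 43.9.
n = 8.
P25: rank ⌈25/100·8⌉ = 2 → 12.9.
P75: rank ⌈75/100·8⌉ = 6 → 34.2.
Difference: 34.2 − 12.9 = 21.3.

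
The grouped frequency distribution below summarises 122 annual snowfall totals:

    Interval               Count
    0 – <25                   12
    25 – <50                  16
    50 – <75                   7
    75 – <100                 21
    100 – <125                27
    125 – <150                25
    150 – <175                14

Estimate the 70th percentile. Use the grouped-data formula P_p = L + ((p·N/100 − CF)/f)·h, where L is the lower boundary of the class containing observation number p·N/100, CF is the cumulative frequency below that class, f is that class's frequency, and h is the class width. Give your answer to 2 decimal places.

127.40

N = 122; target position k = 70/100 · 122 = 85.4.
Cumulative frequencies: 12, 28, 35, 56, 83, 108, 122.
Observation 85.4 falls in the class 125 – <150.
L = 125, CF = 83, f = 25, h = 25.
P70 = 125 + ((85.4 − 83)/25)·25 = 125 + 2.4 = 127.4.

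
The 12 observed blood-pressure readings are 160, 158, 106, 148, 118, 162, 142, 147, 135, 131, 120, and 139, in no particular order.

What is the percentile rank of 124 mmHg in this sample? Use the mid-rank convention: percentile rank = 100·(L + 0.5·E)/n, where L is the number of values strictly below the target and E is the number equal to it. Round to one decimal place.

25.0

Sorted: 106, 118, 120, 131, 135, 139, 142, 147, 148, 158, 160, 162.
Count below 124: L = 3; count equal: E = 0; n = 12.
Percentile rank = 100·(3 + 0.5·0)/12 = 100·3/12 = 25.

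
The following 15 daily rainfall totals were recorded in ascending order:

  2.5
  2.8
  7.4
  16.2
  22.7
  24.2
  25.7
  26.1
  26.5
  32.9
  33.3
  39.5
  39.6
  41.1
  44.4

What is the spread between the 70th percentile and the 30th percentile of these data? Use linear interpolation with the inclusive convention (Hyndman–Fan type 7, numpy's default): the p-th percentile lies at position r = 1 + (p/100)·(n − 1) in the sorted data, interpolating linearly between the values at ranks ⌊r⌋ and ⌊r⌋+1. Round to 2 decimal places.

n = 15.
P30: r = 5.2; ranks 5–6 are 22.7, 24.2; interpolating gives 23.
P70: r = 10.8; ranks 10–11 are 32.9, 33.3; interpolating gives 33.22.
Difference: 33.22 − 23 = 10.22.

10.22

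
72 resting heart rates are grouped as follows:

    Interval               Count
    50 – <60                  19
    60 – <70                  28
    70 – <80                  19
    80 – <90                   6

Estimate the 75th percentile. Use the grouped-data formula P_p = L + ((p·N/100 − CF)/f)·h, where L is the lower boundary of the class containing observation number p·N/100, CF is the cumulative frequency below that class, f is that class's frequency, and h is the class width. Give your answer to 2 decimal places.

N = 72; target position k = 75/100 · 72 = 54.
Cumulative frequencies: 19, 47, 66, 72.
Observation 54 falls in the class 70 – <80.
L = 70, CF = 47, f = 19, h = 10.
P75 = 70 + ((54 − 47)/19)·10 = 70 + 3.68421 = 73.6842.

73.68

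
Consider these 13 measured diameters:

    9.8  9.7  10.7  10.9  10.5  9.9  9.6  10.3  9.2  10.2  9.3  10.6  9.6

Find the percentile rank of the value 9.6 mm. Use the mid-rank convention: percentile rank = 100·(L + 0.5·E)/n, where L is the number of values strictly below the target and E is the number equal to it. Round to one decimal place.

Sorted: 9.2, 9.3, 9.6, 9.6, 9.7, 9.8, 9.9, 10.2, 10.3, 10.5, 10.6, 10.7, 10.9.
Count below 9.6: L = 2; count equal: E = 2; n = 13.
Percentile rank = 100·(2 + 0.5·2)/13 = 100·3/13 = 23.08.

23.1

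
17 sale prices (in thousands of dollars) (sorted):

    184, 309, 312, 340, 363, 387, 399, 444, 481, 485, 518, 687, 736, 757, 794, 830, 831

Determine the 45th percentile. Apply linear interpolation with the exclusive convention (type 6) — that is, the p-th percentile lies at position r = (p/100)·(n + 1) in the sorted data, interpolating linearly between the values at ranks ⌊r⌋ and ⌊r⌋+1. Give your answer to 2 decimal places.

447.70

n = 17.
r = (45/100)·(17 + 1) = 8.1.
Rank 8 is 444 and rank 9 is 481.
Interpolate: 444 + 0.1·(481 − 444) = 444 + 0.1·37 = 447.7.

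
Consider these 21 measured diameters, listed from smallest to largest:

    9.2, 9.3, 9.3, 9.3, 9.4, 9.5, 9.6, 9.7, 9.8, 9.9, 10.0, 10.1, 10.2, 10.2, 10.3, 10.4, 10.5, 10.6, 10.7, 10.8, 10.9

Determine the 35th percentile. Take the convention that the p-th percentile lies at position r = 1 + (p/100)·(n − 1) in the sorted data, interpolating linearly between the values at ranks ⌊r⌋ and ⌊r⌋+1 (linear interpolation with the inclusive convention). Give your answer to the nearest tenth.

9.7

n = 21.
r = 1 + (35/100)·(21 − 1) = 1 + 7 = 8.
r is an integer, so P35 is the value at rank 8: 9.7.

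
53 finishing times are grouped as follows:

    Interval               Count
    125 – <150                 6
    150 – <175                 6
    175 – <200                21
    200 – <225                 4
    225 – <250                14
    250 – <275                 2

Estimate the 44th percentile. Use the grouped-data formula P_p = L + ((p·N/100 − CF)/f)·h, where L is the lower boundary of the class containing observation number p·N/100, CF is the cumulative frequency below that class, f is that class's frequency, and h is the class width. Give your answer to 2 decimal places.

188.48

N = 53; target position k = 44/100 · 53 = 23.32.
Cumulative frequencies: 6, 12, 33, 37, 51, 53.
Observation 23.32 falls in the class 175 – <200.
L = 175, CF = 12, f = 21, h = 25.
P44 = 175 + ((23.32 − 12)/21)·25 = 175 + 13.4762 = 188.476.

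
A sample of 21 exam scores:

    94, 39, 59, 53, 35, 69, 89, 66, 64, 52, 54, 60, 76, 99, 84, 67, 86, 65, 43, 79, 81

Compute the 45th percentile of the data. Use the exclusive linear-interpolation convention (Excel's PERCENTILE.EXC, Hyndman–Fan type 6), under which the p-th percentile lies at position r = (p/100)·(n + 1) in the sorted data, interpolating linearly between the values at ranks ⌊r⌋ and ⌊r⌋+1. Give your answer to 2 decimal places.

Sorted: 35, 39, 43, 52, 53, 54, 59, 60, 64, 65, 66, 67, 69, 76, 79, 81, 84, 86, 89, 94, 99.
n = 21.
r = (45/100)·(21 + 1) = 9.9.
Rank 9 is 64 and rank 10 is 65.
Interpolate: 64 + 0.9·(65 − 64) = 64 + 0.9·1 = 64.9.

64.90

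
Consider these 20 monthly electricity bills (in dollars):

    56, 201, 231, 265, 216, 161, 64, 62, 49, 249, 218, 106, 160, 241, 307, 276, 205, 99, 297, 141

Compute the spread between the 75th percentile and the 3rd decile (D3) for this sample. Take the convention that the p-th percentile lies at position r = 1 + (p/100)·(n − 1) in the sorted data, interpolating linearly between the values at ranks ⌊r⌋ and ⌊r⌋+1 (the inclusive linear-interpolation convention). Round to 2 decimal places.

Sorted: 49, 56, 62, 64, 99, 106, 141, 160, 161, 201, 205, 216, 218, 231, 241, 249, 265, 276, 297, 307.
n = 20.
P30: r = 6.7; ranks 6–7 are 106, 141; interpolating gives 130.5.
P75: r = 15.25; ranks 15–16 are 241, 249; interpolating gives 243.
Difference: 243 − 130.5 = 112.5.

112.50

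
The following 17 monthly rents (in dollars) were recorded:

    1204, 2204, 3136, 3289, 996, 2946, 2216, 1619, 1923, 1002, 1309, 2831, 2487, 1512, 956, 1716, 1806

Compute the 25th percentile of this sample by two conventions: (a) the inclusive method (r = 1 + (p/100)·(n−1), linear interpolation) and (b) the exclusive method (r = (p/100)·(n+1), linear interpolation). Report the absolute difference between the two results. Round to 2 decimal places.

52.50

Sorted: 956, 996, 1002, 1204, 1309, 1512, 1619, 1716, 1806, 1923, 2204, 2216, 2487, 2831, 2946, 3136, 3289.
n = 17.
(a) r = 5 → value at rank 5 = 1309.
(b) r = 4.5; between ranks 4 (1204) and 5 (1309): 1256.5.
|1309 − 1256.5| = 52.5.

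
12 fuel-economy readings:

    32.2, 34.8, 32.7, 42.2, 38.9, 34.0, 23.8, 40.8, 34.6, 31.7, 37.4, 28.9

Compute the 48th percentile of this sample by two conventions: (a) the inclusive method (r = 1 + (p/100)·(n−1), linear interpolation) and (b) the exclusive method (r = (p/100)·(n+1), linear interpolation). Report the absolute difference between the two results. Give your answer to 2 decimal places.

0.02

Sorted: 23.8, 28.9, 31.7, 32.2, 32.7, 34.0, 34.6, 34.8, 37.4, 38.9, 40.8, 42.2.
n = 12.
(a) r = 6.28; between ranks 6 (34.0) and 7 (34.6): 34.168.
(b) r = 6.24; between ranks 6 (34.0) and 7 (34.6): 34.144.
|34.168 − 34.144| = 0.024.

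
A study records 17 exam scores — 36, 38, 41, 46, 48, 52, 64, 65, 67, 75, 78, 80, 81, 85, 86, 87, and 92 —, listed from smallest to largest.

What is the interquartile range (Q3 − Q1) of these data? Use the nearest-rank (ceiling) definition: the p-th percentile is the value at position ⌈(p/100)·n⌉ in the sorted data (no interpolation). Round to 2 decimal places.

33.00

n = 17.
P25: rank ⌈25/100·17⌉ = 5 → 48.
P75: rank ⌈75/100·17⌉ = 13 → 81.
Difference: 81 − 48 = 33.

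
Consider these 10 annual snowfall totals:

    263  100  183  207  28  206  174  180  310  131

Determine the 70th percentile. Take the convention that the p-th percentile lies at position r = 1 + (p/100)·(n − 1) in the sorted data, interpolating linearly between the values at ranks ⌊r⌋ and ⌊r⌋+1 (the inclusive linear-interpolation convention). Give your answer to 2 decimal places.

Sorted: 28, 100, 131, 174, 180, 183, 206, 207, 263, 310.
n = 10.
r = 1 + (70/100)·(10 − 1) = 1 + 6.3 = 7.3.
Rank 7 is 206 and rank 8 is 207.
Interpolate: 206 + 0.3·(207 − 206) = 206 + 0.3·1 = 206.3.

206.30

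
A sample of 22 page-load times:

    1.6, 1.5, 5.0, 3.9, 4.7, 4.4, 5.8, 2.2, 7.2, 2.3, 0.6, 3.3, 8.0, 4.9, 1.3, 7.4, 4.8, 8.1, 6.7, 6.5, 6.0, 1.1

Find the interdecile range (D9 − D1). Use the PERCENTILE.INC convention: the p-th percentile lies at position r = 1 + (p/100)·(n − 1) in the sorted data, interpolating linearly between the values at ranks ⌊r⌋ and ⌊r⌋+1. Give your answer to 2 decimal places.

Sorted: 0.6, 1.1, 1.3, 1.5, 1.6, 2.2, 2.3, 3.3, 3.9, 4.4, 4.7, 4.8, 4.9, 5.0, 5.8, 6.0, 6.5, 6.7, 7.2, 7.4, 8.0, 8.1.
n = 22.
P10: r = 3.1; ranks 3–4 are 1.3, 1.5; interpolating gives 1.32.
P90: r = 19.9; ranks 19–20 are 7.2, 7.4; interpolating gives 7.38.
Difference: 7.38 − 1.32 = 6.06.

6.06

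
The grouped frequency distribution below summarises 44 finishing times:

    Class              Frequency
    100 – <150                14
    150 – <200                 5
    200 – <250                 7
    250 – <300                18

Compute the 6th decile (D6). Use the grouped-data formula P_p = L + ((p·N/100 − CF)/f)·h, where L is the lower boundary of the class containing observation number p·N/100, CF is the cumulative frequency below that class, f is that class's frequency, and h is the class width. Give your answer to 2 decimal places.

251.11

N = 44; target position k = 60/100 · 44 = 26.4.
Cumulative frequencies: 14, 19, 26, 44.
Observation 26.4 falls in the class 250 – <300.
L = 250, CF = 26, f = 18, h = 50.
P60 = 250 + ((26.4 − 26)/18)·50 = 250 + 1.11111 = 251.111.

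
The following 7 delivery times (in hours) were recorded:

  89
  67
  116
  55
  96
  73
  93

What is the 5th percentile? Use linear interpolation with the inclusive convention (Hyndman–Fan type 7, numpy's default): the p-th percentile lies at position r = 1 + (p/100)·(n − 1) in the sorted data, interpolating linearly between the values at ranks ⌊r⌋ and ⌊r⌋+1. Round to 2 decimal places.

58.60

Sorted: 55, 67, 73, 89, 93, 96, 116.
n = 7.
r = 1 + (5/100)·(7 − 1) = 1 + 0.3 = 1.3.
Rank 1 is 55 and rank 2 is 67.
Interpolate: 55 + 0.3·(67 − 55) = 55 + 0.3·12 = 58.6.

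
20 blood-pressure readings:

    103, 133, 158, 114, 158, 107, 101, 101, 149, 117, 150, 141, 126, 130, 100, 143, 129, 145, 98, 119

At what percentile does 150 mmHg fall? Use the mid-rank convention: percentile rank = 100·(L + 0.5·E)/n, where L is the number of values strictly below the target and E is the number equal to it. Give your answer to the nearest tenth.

87.5

Sorted: 98, 100, 101, 101, 103, 107, 114, 117, 119, 126, 129, 130, 133, 141, 143, 145, 149, 150, 158, 158.
Count below 150: L = 17; count equal: E = 1; n = 20.
Percentile rank = 100·(17 + 0.5·1)/20 = 100·17.5/20 = 87.5.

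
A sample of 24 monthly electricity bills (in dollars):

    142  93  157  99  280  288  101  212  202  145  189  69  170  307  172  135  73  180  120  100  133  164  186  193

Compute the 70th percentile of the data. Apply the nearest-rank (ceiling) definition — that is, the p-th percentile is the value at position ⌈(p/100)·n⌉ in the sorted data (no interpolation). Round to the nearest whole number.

186

Sorted: 69, 73, 93, 99, 100, 101, 120, 133, 135, 142, 145, 157, 164, 170, 172, 180, 186, 189, 193, 202, 212, 280, 288, 307.
n = 24.
Position = ⌈70/100 · 24⌉ = ⌈16.8⌉ = 17.
The value at rank 17 is 186.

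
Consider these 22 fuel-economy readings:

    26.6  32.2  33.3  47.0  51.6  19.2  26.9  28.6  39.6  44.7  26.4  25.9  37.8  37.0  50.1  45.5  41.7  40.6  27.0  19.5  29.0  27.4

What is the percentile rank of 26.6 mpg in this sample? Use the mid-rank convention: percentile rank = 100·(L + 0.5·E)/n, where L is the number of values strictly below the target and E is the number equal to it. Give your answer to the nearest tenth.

Sorted: 19.2, 19.5, 25.9, 26.4, 26.6, 26.9, 27.0, 27.4, 28.6, 29.0, 32.2, 33.3, 37.0, 37.8, 39.6, 40.6, 41.7, 44.7, 45.5, 47.0, 50.1, 51.6.
Count below 26.6: L = 4; count equal: E = 1; n = 22.
Percentile rank = 100·(4 + 0.5·1)/22 = 100·4.5/22 = 20.45.

20.5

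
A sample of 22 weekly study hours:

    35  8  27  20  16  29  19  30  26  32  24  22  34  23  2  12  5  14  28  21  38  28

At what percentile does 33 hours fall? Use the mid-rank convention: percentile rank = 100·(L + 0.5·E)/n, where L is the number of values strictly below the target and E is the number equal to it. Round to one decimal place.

Sorted: 2, 5, 8, 12, 14, 16, 19, 20, 21, 22, 23, 24, 26, 27, 28, 28, 29, 30, 32, 34, 35, 38.
Count below 33: L = 19; count equal: E = 0; n = 22.
Percentile rank = 100·(19 + 0.5·0)/22 = 100·19/22 = 86.36.

86.4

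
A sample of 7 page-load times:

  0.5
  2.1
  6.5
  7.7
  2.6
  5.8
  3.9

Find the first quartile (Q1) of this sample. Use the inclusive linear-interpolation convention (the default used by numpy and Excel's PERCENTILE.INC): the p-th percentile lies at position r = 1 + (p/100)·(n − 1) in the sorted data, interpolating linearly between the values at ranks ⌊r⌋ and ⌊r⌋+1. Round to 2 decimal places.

Sorted: 0.5, 2.1, 2.6, 3.9, 5.8, 6.5, 7.7.
n = 7.
r = 1 + (25/100)·(7 − 1) = 1 + 1.5 = 2.5.
Rank 2 is 2.1 and rank 3 is 2.6.
Interpolate: 2.1 + 0.5·(2.6 − 2.1) = 2.1 + 0.5·0.5 = 2.35.

2.35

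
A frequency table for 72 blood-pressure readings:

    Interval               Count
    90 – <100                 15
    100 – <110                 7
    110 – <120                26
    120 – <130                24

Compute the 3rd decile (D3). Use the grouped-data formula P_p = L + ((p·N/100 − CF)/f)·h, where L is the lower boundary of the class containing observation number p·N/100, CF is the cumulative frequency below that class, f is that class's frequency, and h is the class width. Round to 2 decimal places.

109.43

N = 72; target position k = 30/100 · 72 = 21.6.
Cumulative frequencies: 15, 22, 48, 72.
Observation 21.6 falls in the class 100 – <110.
L = 100, CF = 15, f = 7, h = 10.
P30 = 100 + ((21.6 − 15)/7)·10 = 100 + 9.42857 = 109.429.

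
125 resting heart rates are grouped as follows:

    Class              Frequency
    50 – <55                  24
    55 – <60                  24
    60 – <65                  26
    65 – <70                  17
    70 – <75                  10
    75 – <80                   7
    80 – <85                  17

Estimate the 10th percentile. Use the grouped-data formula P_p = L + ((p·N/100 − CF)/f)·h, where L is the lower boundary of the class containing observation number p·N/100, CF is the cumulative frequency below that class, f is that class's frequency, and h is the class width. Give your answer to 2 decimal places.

52.60

N = 125; target position k = 10/100 · 125 = 12.5.
Cumulative frequencies: 24, 48, 74, 91, 101, 108, 125.
Observation 12.5 falls in the class 50 – <55.
L = 50, CF = 0, f = 24, h = 5.
P10 = 50 + ((12.5 − 0)/24)·5 = 50 + 2.60417 = 52.6042.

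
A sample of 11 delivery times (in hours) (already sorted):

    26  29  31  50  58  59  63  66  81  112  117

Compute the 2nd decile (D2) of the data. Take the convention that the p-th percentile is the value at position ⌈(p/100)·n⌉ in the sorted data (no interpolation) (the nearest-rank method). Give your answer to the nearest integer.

n = 11.
Position = ⌈20/100 · 11⌉ = ⌈2.2⌉ = 3.
The value at rank 3 is 31.

31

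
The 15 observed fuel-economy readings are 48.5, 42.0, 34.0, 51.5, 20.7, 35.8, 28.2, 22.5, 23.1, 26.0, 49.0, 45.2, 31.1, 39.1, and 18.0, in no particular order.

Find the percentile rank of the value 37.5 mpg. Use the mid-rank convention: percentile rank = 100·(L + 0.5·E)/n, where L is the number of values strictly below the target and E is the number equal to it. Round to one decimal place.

Sorted: 18.0, 20.7, 22.5, 23.1, 26.0, 28.2, 31.1, 34.0, 35.8, 39.1, 42.0, 45.2, 48.5, 49.0, 51.5.
Count below 37.5: L = 9; count equal: E = 0; n = 15.
Percentile rank = 100·(9 + 0.5·0)/15 = 100·9/15 = 60.

60.0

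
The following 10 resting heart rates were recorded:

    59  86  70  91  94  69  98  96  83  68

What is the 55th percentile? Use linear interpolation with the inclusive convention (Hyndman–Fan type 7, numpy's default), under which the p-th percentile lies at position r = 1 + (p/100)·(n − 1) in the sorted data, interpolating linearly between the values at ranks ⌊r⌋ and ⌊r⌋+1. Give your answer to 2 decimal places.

85.85

Sorted: 59, 68, 69, 70, 83, 86, 91, 94, 96, 98.
n = 10.
r = 1 + (55/100)·(10 − 1) = 1 + 4.95 = 5.95.
Rank 5 is 83 and rank 6 is 86.
Interpolate: 83 + 0.95·(86 − 83) = 83 + 0.95·3 = 85.85.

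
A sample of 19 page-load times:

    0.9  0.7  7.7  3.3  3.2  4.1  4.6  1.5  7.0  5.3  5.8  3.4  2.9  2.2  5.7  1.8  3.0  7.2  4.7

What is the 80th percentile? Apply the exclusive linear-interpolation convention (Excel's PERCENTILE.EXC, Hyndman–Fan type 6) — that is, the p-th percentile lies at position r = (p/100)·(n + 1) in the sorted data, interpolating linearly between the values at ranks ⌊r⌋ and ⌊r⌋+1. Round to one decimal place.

Sorted: 0.7, 0.9, 1.5, 1.8, 2.2, 2.9, 3.0, 3.2, 3.3, 3.4, 4.1, 4.6, 4.7, 5.3, 5.7, 5.8, 7.0, 7.2, 7.7.
n = 19.
r = (80/100)·(19 + 1) = 16.
r is an integer, so P80 is the value at rank 16: 5.8.

5.8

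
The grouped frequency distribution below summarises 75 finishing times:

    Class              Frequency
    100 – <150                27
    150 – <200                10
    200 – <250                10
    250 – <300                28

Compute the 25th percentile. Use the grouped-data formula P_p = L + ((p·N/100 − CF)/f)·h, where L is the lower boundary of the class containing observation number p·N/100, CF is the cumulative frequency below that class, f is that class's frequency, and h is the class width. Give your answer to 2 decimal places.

N = 75; target position k = 25/100 · 75 = 18.75.
Cumulative frequencies: 27, 37, 47, 75.
Observation 18.75 falls in the class 100 – <150.
L = 100, CF = 0, f = 27, h = 50.
P25 = 100 + ((18.75 − 0)/27)·50 = 100 + 34.7222 = 134.722.

134.72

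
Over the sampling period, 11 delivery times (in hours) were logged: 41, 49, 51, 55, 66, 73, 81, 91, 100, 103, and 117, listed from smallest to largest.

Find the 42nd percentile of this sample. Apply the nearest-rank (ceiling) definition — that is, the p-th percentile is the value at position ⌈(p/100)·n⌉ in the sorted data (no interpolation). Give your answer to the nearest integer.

n = 11.
Position = ⌈42/100 · 11⌉ = ⌈4.62⌉ = 5.
The value at rank 5 is 66.

66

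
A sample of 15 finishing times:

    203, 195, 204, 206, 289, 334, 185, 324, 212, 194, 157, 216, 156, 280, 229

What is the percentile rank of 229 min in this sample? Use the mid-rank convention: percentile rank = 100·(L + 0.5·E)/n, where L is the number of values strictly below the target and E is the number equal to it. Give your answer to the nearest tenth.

Sorted: 156, 157, 185, 194, 195, 203, 204, 206, 212, 216, 229, 280, 289, 324, 334.
Count below 229: L = 10; count equal: E = 1; n = 15.
Percentile rank = 100·(10 + 0.5·1)/15 = 100·10.5/15 = 70.

70.0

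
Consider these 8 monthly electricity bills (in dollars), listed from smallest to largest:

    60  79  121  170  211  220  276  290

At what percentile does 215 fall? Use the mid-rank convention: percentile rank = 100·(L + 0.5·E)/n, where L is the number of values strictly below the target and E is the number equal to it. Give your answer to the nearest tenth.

62.5

Count below 215: L = 5; count equal: E = 0; n = 8.
Percentile rank = 100·(5 + 0.5·0)/8 = 100·5/8 = 62.5.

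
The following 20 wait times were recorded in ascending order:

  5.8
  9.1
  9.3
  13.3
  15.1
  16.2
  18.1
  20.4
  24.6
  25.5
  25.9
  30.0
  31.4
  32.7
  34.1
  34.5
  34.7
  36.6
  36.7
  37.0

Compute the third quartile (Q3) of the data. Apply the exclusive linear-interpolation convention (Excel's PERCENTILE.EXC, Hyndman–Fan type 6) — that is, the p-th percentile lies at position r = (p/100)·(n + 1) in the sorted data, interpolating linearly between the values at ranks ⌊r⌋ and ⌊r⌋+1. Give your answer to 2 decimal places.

n = 20.
r = (75/100)·(20 + 1) = 15.75.
Rank 15 is 34.1 and rank 16 is 34.5.
Interpolate: 34.1 + 0.75·(34.5 − 34.1) = 34.1 + 0.75·0.4 = 34.4.

34.40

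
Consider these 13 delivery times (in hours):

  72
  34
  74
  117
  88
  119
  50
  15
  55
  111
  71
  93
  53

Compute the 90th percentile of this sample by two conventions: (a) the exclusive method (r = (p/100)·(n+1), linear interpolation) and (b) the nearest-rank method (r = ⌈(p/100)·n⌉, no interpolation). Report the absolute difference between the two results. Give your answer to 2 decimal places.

Sorted: 15, 34, 50, 53, 55, 71, 72, 74, 88, 93, 111, 117, 119.
n = 13.
(a) r = 12.6; between ranks 12 (117) and 13 (119): 118.2.
(b) the nearest-rank method: rank 12 → 117.
|118.2 − 117| = 1.2.

1.20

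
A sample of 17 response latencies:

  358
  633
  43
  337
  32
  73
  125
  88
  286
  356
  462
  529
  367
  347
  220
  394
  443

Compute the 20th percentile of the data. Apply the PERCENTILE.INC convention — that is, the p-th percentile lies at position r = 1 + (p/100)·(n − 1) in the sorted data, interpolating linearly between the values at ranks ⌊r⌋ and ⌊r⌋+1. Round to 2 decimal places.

95.40

Sorted: 32, 43, 73, 88, 125, 220, 286, 337, 347, 356, 358, 367, 394, 443, 462, 529, 633.
n = 17.
r = 1 + (20/100)·(17 − 1) = 1 + 3.2 = 4.2.
Rank 4 is 88 and rank 5 is 125.
Interpolate: 88 + 0.2·(125 − 88) = 88 + 0.2·37 = 95.4.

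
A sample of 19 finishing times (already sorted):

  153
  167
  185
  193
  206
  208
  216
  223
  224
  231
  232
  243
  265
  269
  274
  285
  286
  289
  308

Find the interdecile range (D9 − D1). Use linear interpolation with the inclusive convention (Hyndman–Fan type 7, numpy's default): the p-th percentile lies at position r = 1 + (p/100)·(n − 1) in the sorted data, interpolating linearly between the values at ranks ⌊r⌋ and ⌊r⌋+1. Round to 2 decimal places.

n = 19.
P10: r = 2.8; ranks 2–3 are 167, 185; interpolating gives 181.4.
P90: r = 17.2; ranks 17–18 are 286, 289; interpolating gives 286.6.
Difference: 286.6 − 181.4 = 105.2.

105.20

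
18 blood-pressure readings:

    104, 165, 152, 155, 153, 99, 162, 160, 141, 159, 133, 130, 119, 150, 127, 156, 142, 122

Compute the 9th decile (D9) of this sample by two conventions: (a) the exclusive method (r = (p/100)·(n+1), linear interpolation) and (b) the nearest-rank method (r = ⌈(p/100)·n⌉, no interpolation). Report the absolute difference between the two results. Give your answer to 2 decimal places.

Sorted: 99, 104, 119, 122, 127, 130, 133, 141, 142, 150, 152, 153, 155, 156, 159, 160, 162, 165.
n = 18.
(a) r = 17.1; between ranks 17 (162) and 18 (165): 162.3.
(b) the nearest-rank method: rank 17 → 162.
|162.3 − 162| = 0.3.

0.30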